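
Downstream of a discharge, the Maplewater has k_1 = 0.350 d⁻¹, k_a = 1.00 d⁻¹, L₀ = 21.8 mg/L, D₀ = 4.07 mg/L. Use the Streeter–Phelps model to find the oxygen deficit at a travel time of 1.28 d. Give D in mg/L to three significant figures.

D ≈ 5.37 mg/L

k_1 L₀/(k_a−k_1) = 0.350×21.8/(1.00−0.350) = 7.630/0.6500 = 11.74 mg/L.
e^(−k_1 t) = e^(−0.350×1.280) = 0.6389; e^(−k_a t) = e^(−1.00×1.280) = 0.2780.
D = 11.74 × (0.6389 − 0.2780) + 4.07 × 0.2780 = 4.236 + 1.132 = 5.368 mg/L.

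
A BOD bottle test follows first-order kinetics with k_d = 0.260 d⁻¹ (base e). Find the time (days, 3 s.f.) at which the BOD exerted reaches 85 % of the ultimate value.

y/L₀ = 1 − e^(−k_d t) = 0.85 ⇒ e^(−k_d t) = 0.150
t = −ln(0.150) / 0.260 = 1.897 / 0.260 = 7.297 d.

t ≈ 7.30 d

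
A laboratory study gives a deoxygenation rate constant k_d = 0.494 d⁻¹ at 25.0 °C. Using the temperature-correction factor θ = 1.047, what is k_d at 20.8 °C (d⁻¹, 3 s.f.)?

k_d(T₂) = k_d(T₁) · θ^(T₂−T₁) = 0.494 × 1.047^(20.8−25.0)
= 0.494 × 1.047^-4.20 = 0.494 × 0.8246 = 0.4073 d⁻¹.

k_d ≈ 0.407 d⁻¹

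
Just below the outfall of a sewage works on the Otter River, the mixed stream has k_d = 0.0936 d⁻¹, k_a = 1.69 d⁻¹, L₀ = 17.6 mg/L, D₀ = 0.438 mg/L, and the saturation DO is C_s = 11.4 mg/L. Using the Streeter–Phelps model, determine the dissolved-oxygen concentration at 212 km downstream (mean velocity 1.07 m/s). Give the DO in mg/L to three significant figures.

Travel time t = x/v = 212 km / (1.07 m/s) = 212000 m / 1.07 m/s = 198100 s = 2.293 d.
k_d L₀/(k_a−k_d) = 0.0936×17.6/(1.69−0.0936) = 1.647/1.596 = 1.032 mg/L.
e^(−k_d t) = e^(−0.0936×2.293) = 0.8068; e^(−k_a t) = e^(−1.69×2.293) = 0.02074.
D = 1.032 × (0.8068 − 0.02074) + 0.438 × 0.02074 = 0.8112 + 0.009086 = 0.8203 mg/L.
DO = C_s − D = 11.4 − 0.8203 = 10.58 mg/L.

DO ≈ 10.6 mg/L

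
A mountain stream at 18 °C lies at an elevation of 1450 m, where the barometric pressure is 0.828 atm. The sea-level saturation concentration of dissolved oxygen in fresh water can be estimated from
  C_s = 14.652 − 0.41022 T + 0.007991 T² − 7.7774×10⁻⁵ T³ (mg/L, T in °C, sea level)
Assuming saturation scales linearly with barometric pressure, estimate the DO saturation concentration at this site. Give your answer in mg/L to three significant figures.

At sea level: C_s = 14.652 − 0.41022×18 + 0.007991×18² − 7.7774×10⁻⁵×18³ = 9.404 mg/L.
Pressure correction: C_s' = 9.404 × 0.828 = 7.786 mg/L.

C_s ≈ 7.79 mg/L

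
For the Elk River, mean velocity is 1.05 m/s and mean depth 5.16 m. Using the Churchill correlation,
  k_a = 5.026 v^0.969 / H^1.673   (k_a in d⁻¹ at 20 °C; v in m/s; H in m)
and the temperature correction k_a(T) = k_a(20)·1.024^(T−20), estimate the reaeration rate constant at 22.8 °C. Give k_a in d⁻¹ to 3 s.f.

k_a ≈ 0.362 d⁻¹

k_a(20) = 5.026 × 1.05^0.969 / 5.16^1.673 = 5.026 × 1.048 / 15.57 = 0.3384 d⁻¹.
k_a(22.8) = 0.3384 × 1.024^(22.8−20) = 0.3384 × 1.069 = 0.3617 d⁻¹.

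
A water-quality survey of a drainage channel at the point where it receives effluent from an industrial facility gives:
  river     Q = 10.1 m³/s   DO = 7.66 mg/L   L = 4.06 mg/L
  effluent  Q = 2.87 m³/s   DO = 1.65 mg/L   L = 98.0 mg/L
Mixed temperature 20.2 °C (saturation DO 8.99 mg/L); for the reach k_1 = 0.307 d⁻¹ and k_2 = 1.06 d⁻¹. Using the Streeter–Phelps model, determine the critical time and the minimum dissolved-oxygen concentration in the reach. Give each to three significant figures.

Mixed DO = (10.1×7.66 + 2.87×1.65)/(10.1+2.87) = 82.10/12.97 = 6.330 mg/L.
Mixed L₀ = (10.1×4.06 + 2.87×98.0)/(12.97) = 322.3/12.97 = 24.85 mg/L.
Initial deficit D₀ = C_s − DO₀ = 8.99 − 6.330 = 2.660 mg/L.
t_c = (1/0.7530) ln[(1.06/0.307)(1 − 2.660×0.7530/(0.307×24.85))] = 1.328 × ln(2.546) = 1.241 d.
D_c = (0.307/1.06) × 24.85 × e^(−0.307×1.241) = 0.2896 × 24.85 × 0.6832 = 4.916 mg/L.
Minimum DO = 8.99 − 4.916 = 4.074 mg/L.

t_c ≈ 1.24 d; minimum DO ≈ 4.07 mg/L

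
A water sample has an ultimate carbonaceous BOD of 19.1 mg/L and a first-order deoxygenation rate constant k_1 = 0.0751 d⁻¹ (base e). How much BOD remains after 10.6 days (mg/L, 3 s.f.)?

L ≈ 8.62 mg/L

L_t = L₀ e^(−k_1 t) = 19.1 × e^(−0.0751×10.6) = 19.1 × 0.4511 = 8.616 mg/L.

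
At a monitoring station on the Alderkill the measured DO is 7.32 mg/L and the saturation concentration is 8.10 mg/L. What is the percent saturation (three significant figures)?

% saturation = C/C_s × 100 = 7.32/8.10 × 100 = 90.4 %.

90.4 % saturation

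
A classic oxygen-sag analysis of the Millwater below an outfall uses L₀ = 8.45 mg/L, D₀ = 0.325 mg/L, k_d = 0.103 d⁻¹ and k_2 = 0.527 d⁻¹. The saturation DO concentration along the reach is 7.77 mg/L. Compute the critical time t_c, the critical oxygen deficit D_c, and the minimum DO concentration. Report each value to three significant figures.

t_c ≈ 3.44 d; D_c ≈ 1.16 mg/L; min DO ≈ 6.61 mg/L

With k_2/k_d = 5.117 and 1 − D₀(k_2−k_d)/(k_d L₀) = 0.8417,
t_c = ln(5.117 × 0.8417) / (0.527 − 0.103) = ln(4.306) / 0.4240 = 1.460/0.4240 = 3.444 d.
L(t_c) = L₀ e^(−k_d t_c) = 8.45 × 0.7014 = 5.927 mg/L, and at the critical point k_2 D_c = k_d L, so D_c = (0.103/0.527) × 5.927 = 1.158 mg/L.
Minimum DO = C_s − D_c = 7.77 − 1.158 = 6.612 mg/L.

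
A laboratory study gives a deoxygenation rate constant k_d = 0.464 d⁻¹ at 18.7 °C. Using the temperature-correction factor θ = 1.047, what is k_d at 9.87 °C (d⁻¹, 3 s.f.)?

k_d ≈ 0.309 d⁻¹

k_d(T₂) = k_d(T₁) · θ^(T₂−T₁) = 0.464 × 1.047^(9.87−18.7)
= 0.464 × 1.047^-8.83 = 0.464 × 0.6666 = 0.3093 d⁻¹.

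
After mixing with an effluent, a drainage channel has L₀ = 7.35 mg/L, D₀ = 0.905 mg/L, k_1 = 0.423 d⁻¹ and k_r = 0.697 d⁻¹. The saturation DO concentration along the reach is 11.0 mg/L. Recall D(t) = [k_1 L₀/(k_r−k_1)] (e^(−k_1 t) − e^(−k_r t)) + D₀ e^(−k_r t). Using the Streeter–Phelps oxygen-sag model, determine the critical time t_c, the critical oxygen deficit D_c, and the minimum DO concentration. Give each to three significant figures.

At the critical point dD/dt = 0, so k_1 L₀ e^(−k_1 t) = k_r D. Substituting D(t) from the Streeter–Phelps equation and solving for t gives
t_c = ln[(k_r/k_1)(1 − D₀(k_r−k_1)/(k_1 L₀))] / (k_r−k_1).
Here k_r−k_1 = 0.2740 d⁻¹ and 1 − D₀(k_r−k_1)/(k_1 L₀) = 1 − 0.905×0.2740/(0.423×7.35) = 0.9202, so
t_c = ln(1.648 × 0.9202) / 0.2740 = 0.4163 / 0.2740 = 1.519 d.
L(t_c) = L₀ e^(−k_1 t_c) = 7.35 × 0.5259 = 3.865 mg/L, and at the critical point k_r D_c = k_1 L, so D_c = (0.423/0.697) × 3.865 = 2.346 mg/L.
Minimum DO = C_s − D_c = 11.0 − 2.346 = 8.654 mg/L.

t_c ≈ 1.52 d; D_c ≈ 2.35 mg/L; min DO ≈ 8.65 mg/L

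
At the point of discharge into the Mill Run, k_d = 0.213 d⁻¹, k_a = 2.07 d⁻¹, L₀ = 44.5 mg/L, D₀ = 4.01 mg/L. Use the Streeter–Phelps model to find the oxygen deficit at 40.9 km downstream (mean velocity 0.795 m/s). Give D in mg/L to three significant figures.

D ≈ 4.18 mg/L

Travel time t = x/v = 40.9 km / (0.795 m/s) = 40900 m / 0.795 m/s = 51450 s = 0.5954 d.
k_d L₀/(k_a−k_d) = 0.213×44.5/(2.07−0.213) = 9.479/1.857 = 5.104 mg/L.
e^(−k_d t) = e^(−0.213×0.5954) = 0.8809; e^(−k_a t) = e^(−2.07×0.5954) = 0.2915.
D = 5.104 × (0.8809 − 0.2915) + 4.01 × 0.2915 = 3.008 + 1.169 = 4.177 mg/L.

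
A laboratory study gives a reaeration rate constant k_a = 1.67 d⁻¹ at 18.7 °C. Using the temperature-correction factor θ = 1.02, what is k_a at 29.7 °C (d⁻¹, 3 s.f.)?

k_a ≈ 2.08 d⁻¹

k_a(T₂) = k_a(T₁) · θ^(T₂−T₁) = 1.67 × 1.02^(29.7−18.7)
= 1.67 × 1.02^11.0 = 1.67 × 1.243 = 2.076 d⁻¹.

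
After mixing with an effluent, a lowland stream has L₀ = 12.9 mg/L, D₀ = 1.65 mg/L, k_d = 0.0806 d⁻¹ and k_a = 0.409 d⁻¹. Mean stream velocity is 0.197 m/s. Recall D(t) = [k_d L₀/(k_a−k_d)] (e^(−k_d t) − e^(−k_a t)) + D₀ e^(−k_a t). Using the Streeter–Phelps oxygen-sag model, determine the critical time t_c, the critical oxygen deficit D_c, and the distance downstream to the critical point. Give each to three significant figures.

t_c ≈ 2.70 d; D_c ≈ 2.04 mg/L; x_c ≈ 46.0 km

With k_a/k_d = 5.074 and 1 − D₀(k_a−k_d)/(k_d L₀) = 0.4789,
t_c = ln(5.074 × 0.4789) / (0.409 − 0.0806) = ln(2.430) / 0.3284 = 0.8878/0.3284 = 2.704 d.
L(t_c) = L₀ e^(−k_d t_c) = 12.9 × 0.8042 = 10.37 mg/L, and at the critical point k_a D_c = k_d L, so D_c = (0.0806/0.409) × 10.37 = 2.044 mg/L.
x_c = v t_c = 0.197 m/s × 2.704 d × 86400 s/d = 46020 m ≈ 46.0 km.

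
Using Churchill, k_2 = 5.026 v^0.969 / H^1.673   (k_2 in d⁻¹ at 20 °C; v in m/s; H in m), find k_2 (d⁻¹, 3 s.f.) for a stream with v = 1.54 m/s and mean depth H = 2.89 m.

k_2 ≈ 1.29 d⁻¹

k_2 = 5.026 × 1.54^0.969 / 2.89^1.673 = 5.026 × 1.520 / 5.903 = 1.294 d⁻¹.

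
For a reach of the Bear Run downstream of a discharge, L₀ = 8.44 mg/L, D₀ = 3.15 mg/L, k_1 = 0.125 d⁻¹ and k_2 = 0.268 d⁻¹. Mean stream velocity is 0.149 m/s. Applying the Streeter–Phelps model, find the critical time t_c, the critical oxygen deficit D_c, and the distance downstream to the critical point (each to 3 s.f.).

t_c ≈ 1.44 d; D_c ≈ 3.29 mg/L; x_c ≈ 18.5 km

With k_2/k_1 = 2.144 and 1 − D₀(k_2−k_1)/(k_1 L₀) = 0.5730,
t_c = ln(2.144 × 0.5730) / (0.268 − 0.125) = ln(1.229) / 0.1430 = 0.2059/0.1430 = 1.440 d.
L(t_c) = L₀ e^(−k_1 t_c) = 8.44 × 0.8353 = 7.050 mg/L, and at the critical point k_2 D_c = k_1 L, so D_c = (0.125/0.268) × 7.050 = 3.288 mg/L.
x_c = v t_c = 0.149 m/s × 1.440 d × 86400 s/d = 18530 m ≈ 18.5 km.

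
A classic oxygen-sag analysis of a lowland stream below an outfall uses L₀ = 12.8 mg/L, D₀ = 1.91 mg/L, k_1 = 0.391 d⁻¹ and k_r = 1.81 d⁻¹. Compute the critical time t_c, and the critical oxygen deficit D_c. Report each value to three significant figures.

At the critical point dD/dt = 0, so k_1 L₀ e^(−k_1 t) = k_r D. Substituting D(t) from the Streeter–Phelps equation and solving for t gives
t_c = ln[(k_r/k_1)(1 − D₀(k_r−k_1)/(k_1 L₀))] / (k_r−k_1).
Here k_r−k_1 = 1.419 d⁻¹ and 1 − D₀(k_r−k_1)/(k_1 L₀) = 1 − 1.91×1.419/(0.391×12.8) = 0.4585, so
t_c = ln(4.629 × 0.4585) / 1.419 = 0.7525 / 1.419 = 0.5303 d.
D_c = (k_1/k_r) L₀ e^(−k_1 t_c) = (0.391/1.81) × 12.8 × e^(−0.391×0.5303) = 0.2160 × 12.8 × 0.8127 = 2.247 mg/L.

t_c ≈ 0.530 d; D_c ≈ 2.25 mg/L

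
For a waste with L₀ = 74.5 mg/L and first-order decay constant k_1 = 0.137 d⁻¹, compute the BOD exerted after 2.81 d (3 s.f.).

y ≈ 23.8 mg/L

y_t = L₀(1 − e^(−k_1 t)) = 74.5 × (1 − e^(−0.137×2.81))
= 74.5 × (1 − 0.6805) = 74.5 × 0.3195 = 23.80 mg/L.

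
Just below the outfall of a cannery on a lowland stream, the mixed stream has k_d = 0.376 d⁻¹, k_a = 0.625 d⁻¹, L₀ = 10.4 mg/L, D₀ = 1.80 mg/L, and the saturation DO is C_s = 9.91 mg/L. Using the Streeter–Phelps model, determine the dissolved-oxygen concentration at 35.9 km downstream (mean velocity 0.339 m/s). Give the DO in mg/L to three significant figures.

Travel time t = x/v = 35.9 km / (0.339 m/s) = 35900 m / 0.339 m/s = 105900 s = 1.226 d.
k_d L₀/(k_a−k_d) = 0.376×10.4/(0.625−0.376) = 3.910/0.2490 = 15.70 mg/L.
e^(−k_d t) = e^(−0.376×1.226) = 0.6307; e^(−k_a t) = e^(−0.625×1.226) = 0.4648.
D = 15.70 × (0.6307 − 0.4648) + 1.80 × 0.4648 = 2.605 + 0.8367 = 3.442 mg/L.
DO = C_s − D = 9.91 − 3.442 = 6.468 mg/L.

DO ≈ 6.47 mg/L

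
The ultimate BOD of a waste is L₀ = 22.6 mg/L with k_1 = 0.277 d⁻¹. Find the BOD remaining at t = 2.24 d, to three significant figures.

L_t = L₀ e^(−k_1 t) = 22.6 × e^(−0.277×2.24) = 22.6 × 0.5377 = 12.15 mg/L.

L ≈ 12.2 mg/L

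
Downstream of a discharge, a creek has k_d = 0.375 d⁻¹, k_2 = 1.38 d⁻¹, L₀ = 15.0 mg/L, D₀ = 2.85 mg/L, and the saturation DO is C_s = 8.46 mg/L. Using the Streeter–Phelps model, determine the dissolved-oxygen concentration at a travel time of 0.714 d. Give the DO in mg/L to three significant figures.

k_d L₀/(k_2−k_d) = 0.375×15.0/(1.38−0.375) = 5.625/1.005 = 5.597 mg/L.
e^(−k_d t) = e^(−0.375×0.7140) = 0.7651; e^(−k_2 t) = e^(−1.38×0.7140) = 0.3733.
D = 5.597 × (0.7651 − 0.3733) + 2.85 × 0.3733 = 2.193 + 1.064 = 3.257 mg/L.
DO = C_s − D = 8.46 − 3.257 = 5.203 mg/L.

DO ≈ 5.20 mg/L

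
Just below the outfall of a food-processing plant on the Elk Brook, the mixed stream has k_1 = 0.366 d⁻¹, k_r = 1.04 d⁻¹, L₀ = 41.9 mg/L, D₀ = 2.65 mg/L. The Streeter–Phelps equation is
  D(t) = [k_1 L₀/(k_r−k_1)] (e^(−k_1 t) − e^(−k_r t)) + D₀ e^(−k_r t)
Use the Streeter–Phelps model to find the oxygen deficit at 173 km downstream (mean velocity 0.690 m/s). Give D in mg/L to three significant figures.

D ≈ 6.88 mg/L

Travel time t = x/v = 173 km / (0.690 m/s) = 173000 m / 0.690 m/s = 250700 s = 2.902 d.
k_1 L₀/(k_r−k_1) = 0.366×41.9/(1.04−0.366) = 15.34/0.6740 = 22.75 mg/L.
e^(−k_1 t) = e^(−0.366×2.902) = 0.3457; e^(−k_r t) = e^(−1.04×2.902) = 0.04890.
D = 22.75 × (0.3457 − 0.04890) + 2.65 × 0.04890 = 6.754 + 0.1296 = 6.883 mg/L.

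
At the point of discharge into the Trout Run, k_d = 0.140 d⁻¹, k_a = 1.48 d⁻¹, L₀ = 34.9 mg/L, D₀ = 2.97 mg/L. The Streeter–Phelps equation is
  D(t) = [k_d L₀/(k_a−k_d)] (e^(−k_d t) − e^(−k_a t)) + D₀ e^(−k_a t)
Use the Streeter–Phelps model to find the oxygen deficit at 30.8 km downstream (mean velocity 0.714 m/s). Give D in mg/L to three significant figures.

Travel time t = x/v = 30.8 km / (0.714 m/s) = 30800 m / 0.714 m/s = 43140 s = 0.4993 d.
k_d L₀/(k_a−k_d) = 0.140×34.9/(1.48−0.140) = 4.886/1.340 = 3.646 mg/L.
e^(−k_d t) = e^(−0.140×0.4993) = 0.9325; e^(−k_a t) = e^(−1.48×0.4993) = 0.4776.
D = 3.646 × (0.9325 − 0.4776) + 2.97 × 0.4776 = 1.659 + 1.419 = 3.077 mg/L.

D ≈ 3.08 mg/L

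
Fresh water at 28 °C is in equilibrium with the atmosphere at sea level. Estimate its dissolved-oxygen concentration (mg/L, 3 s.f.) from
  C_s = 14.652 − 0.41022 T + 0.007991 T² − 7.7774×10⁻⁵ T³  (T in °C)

C_s = 14.652 − 0.41022×28 + 0.007991×28² − 7.7774×10⁻⁵×28³ = 7.723 mg/L.

C_s ≈ 7.72 mg/L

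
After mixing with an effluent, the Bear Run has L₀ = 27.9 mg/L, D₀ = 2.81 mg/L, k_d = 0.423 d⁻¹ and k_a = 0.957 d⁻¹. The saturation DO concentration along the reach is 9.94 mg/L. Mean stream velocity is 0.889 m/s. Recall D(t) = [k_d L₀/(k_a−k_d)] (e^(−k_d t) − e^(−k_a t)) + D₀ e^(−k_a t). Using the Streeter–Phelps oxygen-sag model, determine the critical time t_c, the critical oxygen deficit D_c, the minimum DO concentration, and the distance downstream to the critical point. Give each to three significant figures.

At the critical point dD/dt = 0, so k_d L₀ e^(−k_d t) = k_a D. Substituting D(t) from the Streeter–Phelps equation and solving for t gives
t_c = ln[(k_a/k_d)(1 − D₀(k_a−k_d)/(k_d L₀))] / (k_a−k_d).
Here k_a−k_d = 0.5340 d⁻¹ and 1 − D₀(k_a−k_d)/(k_d L₀) = 1 − 2.81×0.5340/(0.423×27.9) = 0.8729, so
t_c = ln(2.262 × 0.8729) / 0.5340 = 0.6804 / 0.5340 = 1.274 d.
D_c = (k_d/k_a) L₀ e^(−k_d t_c) = (0.423/0.957) × 27.9 × e^(−0.423×1.274) = 0.4420 × 27.9 × 0.5833 = 7.194 mg/L.
Minimum DO = C_s − D_c = 9.94 − 7.194 = 2.746 mg/L.
x_c = v t_c = 0.889 m/s × 1.274 d × 86400 s/d = 97870 m ≈ 97.9 km.

t_c ≈ 1.27 d; D_c ≈ 7.19 mg/L; min DO ≈ 2.75 mg/L; x_c ≈ 97.9 km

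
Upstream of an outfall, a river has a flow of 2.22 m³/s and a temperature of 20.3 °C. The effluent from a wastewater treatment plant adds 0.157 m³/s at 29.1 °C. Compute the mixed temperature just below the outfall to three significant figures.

Flow-weighted mixing: C = (Q_r C_r + Q_w C_w)/(Q_r + Q_w)
= (2.22×20.3 + 0.157×29.1)/(2.22 + 0.157) = 49.63/2.377 = 20.88 °C.

20.9 °C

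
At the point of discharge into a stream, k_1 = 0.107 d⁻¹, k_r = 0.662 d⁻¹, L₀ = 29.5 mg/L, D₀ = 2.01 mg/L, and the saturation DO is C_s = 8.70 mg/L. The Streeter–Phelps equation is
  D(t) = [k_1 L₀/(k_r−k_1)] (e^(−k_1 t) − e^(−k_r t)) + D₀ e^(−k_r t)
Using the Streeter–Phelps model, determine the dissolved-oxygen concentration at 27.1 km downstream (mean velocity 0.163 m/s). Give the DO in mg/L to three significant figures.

DO ≈ 5.10 mg/L

Travel time t = x/v = 27.1 km / (0.163 m/s) = 27100 m / 0.163 m/s = 166300 s = 1.924 d.
k_1 L₀/(k_r−k_1) = 0.107×29.5/(0.662−0.107) = 3.156/0.5550 = 5.687 mg/L.
e^(−k_1 t) = e^(−0.107×1.924) = 0.8139; e^(−k_r t) = e^(−0.662×1.924) = 0.2797.
D = 5.687 × (0.8139 − 0.2797) + 2.01 × 0.2797 = 3.038 + 0.5623 = 3.600 mg/L.
DO = C_s − D = 8.70 − 3.600 = 5.100 mg/L.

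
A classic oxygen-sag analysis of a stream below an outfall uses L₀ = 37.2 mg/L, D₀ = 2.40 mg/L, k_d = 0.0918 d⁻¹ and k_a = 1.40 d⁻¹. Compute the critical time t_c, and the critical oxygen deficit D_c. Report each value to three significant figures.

t_c ≈ 0.158 d; D_c ≈ 2.40 mg/L

With k_a/k_d = 15.25 and 1 − D₀(k_a−k_d)/(k_d L₀) = 0.08061,
t_c = ln(15.25 × 0.08061) / (1.40 − 0.0918) = ln(1.229) / 1.308 = 0.2065/1.308 = 0.1578 d.
D_c = (k_d/k_a) L₀ e^(−k_d t_c) = (0.0918/1.40) × 37.2 × e^(−0.0918×0.1578) = 0.06557 × 37.2 × 0.9856 = 2.404 mg/L.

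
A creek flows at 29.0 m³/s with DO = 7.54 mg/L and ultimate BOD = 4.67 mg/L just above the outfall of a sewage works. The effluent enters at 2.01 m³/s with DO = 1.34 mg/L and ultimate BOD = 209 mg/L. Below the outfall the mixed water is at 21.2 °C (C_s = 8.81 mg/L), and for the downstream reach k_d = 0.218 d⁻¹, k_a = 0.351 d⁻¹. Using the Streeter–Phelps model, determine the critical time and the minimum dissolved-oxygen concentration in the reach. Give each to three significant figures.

Mixed DO = (29.0×7.54 + 2.01×1.34)/(29.0+2.01) = 221.4/31.01 = 7.138 mg/L.
Mixed L₀ = (29.0×4.67 + 2.01×209)/(31.01) = 555.5/31.01 = 17.91 mg/L.
Initial deficit D₀ = C_s − DO₀ = 8.81 − 7.138 = 1.672 mg/L.
t_c = (1/0.1330) ln[(0.351/0.218)(1 − 1.672×0.1330/(0.218×17.91))] = 7.519 × ln(1.518) = 3.140 d.
D_c = (0.218/0.351) × 17.91 × e^(−0.218×3.140) = 0.6211 × 17.91 × 0.5043 = 5.611 mg/L.
Minimum DO = 8.81 − 5.611 = 3.199 mg/L.

t_c ≈ 3.14 d; minimum DO ≈ 3.20 mg/L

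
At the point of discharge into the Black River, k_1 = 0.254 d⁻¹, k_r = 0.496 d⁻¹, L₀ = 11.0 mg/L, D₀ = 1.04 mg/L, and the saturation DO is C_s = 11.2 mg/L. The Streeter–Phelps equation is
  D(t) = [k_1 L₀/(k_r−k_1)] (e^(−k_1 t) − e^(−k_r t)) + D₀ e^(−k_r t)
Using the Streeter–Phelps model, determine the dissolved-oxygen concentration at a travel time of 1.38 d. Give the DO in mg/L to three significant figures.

k_1 L₀/(k_r−k_1) = 0.254×11.0/(0.496−0.254) = 2.794/0.2420 = 11.55 mg/L.
e^(−k_1 t) = e^(−0.254×1.380) = 0.7043; e^(−k_r t) = e^(−0.496×1.380) = 0.5044.
D = 11.55 × (0.7043 − 0.5044) + 1.04 × 0.5044 = 2.309 + 0.5245 = 2.833 mg/L.
DO = C_s − D = 11.2 − 2.833 = 8.367 mg/L.

DO ≈ 8.37 mg/L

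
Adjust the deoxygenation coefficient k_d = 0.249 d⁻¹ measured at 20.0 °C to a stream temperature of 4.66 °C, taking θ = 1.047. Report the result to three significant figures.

k_d(T₂) = k_d(T₁) · θ^(T₂−T₁) = 0.249 × 1.047^(4.66−20.0)
= 0.249 × 1.047^-15.3 = 0.249 × 0.4943 = 0.1231 d⁻¹.

k_d ≈ 0.123 d⁻¹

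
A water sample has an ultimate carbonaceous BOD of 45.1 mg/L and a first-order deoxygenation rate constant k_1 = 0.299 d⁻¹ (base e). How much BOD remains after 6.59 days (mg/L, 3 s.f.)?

L ≈ 6.29 mg/L

L_t = L₀ e^(−k_1 t) = 45.1 × e^(−0.299×6.59) = 45.1 × 0.1394 = 6.287 mg/L.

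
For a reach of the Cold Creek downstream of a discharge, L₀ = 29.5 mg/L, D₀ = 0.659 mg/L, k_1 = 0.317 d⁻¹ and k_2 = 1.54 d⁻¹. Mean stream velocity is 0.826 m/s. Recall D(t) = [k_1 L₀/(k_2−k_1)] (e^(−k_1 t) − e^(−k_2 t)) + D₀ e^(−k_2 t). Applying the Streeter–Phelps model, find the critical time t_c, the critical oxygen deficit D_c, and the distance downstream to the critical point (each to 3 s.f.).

t_c = [1/(k_2−k_1)] ln[(k_2/k_1)(1 − D₀(k_2−k_1)/(k_1 L₀))]
= [1/(1.54−0.317)] ln[(1.54/0.317)(1 − 0.659×1.223/(0.317×29.5))]
= (1/1.223) ln[4.858 × 0.9138] = 0.8177 × ln(4.439) = 0.8177 × 1.491 = 1.219 d.
L(t_c) = L₀ e^(−k_1 t_c) = 29.5 × 0.6795 = 20.05 mg/L, and at the critical point k_2 D_c = k_1 L, so D_c = (0.317/1.54) × 20.05 = 4.126 mg/L.
x_c = v t_c = 0.826 m/s × 1.219 d × 86400 s/d = 86980 m ≈ 87.0 km.

t_c ≈ 1.22 d; D_c ≈ 4.13 mg/L; x_c ≈ 87.0 km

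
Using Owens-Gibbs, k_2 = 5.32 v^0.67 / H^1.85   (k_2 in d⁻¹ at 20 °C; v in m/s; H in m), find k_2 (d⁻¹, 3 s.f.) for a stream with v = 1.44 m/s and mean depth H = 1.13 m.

k_2 ≈ 5.42 d⁻¹

k_2 = 5.32 × 1.44^0.67 / 1.13^1.85 = 5.32 × 1.277 / 1.254 = 5.418 d⁻¹.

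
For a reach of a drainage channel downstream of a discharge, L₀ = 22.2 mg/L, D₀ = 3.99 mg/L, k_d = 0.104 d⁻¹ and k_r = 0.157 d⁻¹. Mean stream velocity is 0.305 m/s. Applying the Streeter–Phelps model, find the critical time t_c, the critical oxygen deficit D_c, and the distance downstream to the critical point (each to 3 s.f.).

With k_r/k_d = 1.510 and 1 − D₀(k_r−k_d)/(k_d L₀) = 0.9084,
t_c = ln(1.510 × 0.9084) / (0.157 − 0.104) = ln(1.371) / 0.05300 = 0.3158/0.05300 = 5.958 d.
D_c = (k_d/k_r) L₀ e^(−k_d t_c) = (0.104/0.157) × 22.2 × e^(−0.104×5.958) = 0.6624 × 22.2 × 0.5381 = 7.913 mg/L.
x_c = v t_c = 0.305 m/s × 5.958 d × 86400 s/d = 157000 m ≈ 157 km.

t_c ≈ 5.96 d; D_c ≈ 7.91 mg/L; x_c ≈ 157 km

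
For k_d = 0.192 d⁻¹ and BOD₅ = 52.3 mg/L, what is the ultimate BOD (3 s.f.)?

L₀ ≈ 84.8 mg/L

BOD₅ = L₀(1 − e^(−5k_d)) ⇒ L₀ = BOD₅ / (1 − e^(−5×0.192))
= 52.3 / (1 − 0.3829) = 52.3 / 0.6171 = 84.75 mg/L.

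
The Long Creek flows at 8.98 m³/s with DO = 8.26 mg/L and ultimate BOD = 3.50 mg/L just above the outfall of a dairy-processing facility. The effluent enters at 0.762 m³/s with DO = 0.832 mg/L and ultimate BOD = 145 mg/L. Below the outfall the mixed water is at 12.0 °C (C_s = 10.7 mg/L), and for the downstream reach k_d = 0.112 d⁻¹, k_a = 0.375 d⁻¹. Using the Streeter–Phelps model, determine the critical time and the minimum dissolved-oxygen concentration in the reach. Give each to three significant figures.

Mixed DO = (8.98×8.26 + 0.762×0.832)/(8.98+0.762) = 74.81/9.742 = 7.679 mg/L.
Mixed L₀ = (8.98×3.50 + 0.762×145)/(9.742) = 141.9/9.742 = 14.57 mg/L.
Initial deficit D₀ = C_s − DO₀ = 10.7 − 7.679 = 3.021 mg/L.
t_c = (1/0.2630) ln[(0.375/0.112)(1 − 3.021×0.2630/(0.112×14.57))] = 3.802 × ln(1.718) = 2.057 d.
D_c = (0.112/0.375) × 14.57 × e^(−0.112×2.057) = 0.2987 × 14.57 × 0.7942 = 3.456 mg/L.
Minimum DO = 10.7 − 3.456 = 7.244 mg/L.

t_c ≈ 2.06 d; minimum DO ≈ 7.24 mg/L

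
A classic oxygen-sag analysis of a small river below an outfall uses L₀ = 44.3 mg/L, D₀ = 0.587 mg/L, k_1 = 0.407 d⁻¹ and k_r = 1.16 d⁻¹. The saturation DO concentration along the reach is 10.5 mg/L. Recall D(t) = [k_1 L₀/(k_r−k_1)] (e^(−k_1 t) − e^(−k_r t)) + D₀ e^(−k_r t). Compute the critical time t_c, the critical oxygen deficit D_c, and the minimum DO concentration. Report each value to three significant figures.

With k_r/k_1 = 2.850 and 1 − D₀(k_r−k_1)/(k_1 L₀) = 0.9755,
t_c = ln(2.850 × 0.9755) / (1.16 − 0.407) = ln(2.780) / 0.7530 = 1.023/0.7530 = 1.358 d.
L(t_c) = L₀ e^(−k_1 t_c) = 44.3 × 0.5754 = 25.49 mg/L, and at the critical point k_r D_c = k_1 L, so D_c = (0.407/1.16) × 25.49 = 8.944 mg/L.
Minimum DO = C_s − D_c = 10.5 − 8.944 = 1.556 mg/L.

t_c ≈ 1.36 d; D_c ≈ 8.94 mg/L; min DO ≈ 1.56 mg/L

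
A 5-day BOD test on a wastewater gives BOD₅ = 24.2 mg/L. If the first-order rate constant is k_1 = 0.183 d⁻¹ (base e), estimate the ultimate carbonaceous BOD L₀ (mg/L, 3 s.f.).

L₀ ≈ 40.4 mg/L

BOD₅ = L₀(1 − e^(−5k_1)) ⇒ L₀ = BOD₅ / (1 − e^(−5×0.183))
= 24.2 / (1 − 0.4005) = 24.2 / 0.5995 = 40.37 mg/L.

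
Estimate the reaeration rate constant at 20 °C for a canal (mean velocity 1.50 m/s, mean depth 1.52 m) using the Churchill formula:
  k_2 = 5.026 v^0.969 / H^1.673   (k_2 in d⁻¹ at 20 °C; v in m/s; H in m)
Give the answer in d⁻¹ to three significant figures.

k_2 = 5.026 × 1.50^0.969 / 1.52^1.673 = 5.026 × 1.481 / 2.015 = 3.695 d⁻¹.

k_2 ≈ 3.70 d⁻¹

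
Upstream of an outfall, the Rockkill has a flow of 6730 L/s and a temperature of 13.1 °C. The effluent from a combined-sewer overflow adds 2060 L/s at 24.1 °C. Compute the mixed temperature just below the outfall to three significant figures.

15.7 °C

Flow-weighted mixing: C = (Q_r C_r + Q_w C_w)/(Q_r + Q_w)
= (6730×13.1 + 2060×24.1)/(6730 + 2060) = 137800/8790 = 15.68 °C.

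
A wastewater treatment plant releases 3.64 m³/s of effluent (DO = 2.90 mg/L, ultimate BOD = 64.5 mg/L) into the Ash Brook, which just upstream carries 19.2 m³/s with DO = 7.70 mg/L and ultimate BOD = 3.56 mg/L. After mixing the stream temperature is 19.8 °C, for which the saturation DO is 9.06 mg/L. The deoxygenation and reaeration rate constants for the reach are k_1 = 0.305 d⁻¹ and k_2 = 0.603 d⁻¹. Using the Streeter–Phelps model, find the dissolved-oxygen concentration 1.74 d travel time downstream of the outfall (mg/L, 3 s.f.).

DO ≈ 5.08 mg/L

Mixed DO = (19.2×7.70 + 3.64×2.90)/(19.2+3.64) = 158.4/22.84 = 6.935 mg/L.
Mixed L₀ = (19.2×3.56 + 3.64×64.5)/(22.84) = 303.1/22.84 = 13.27 mg/L.
Initial deficit D₀ = C_s − DO₀ = 9.06 − 6.935 = 2.125 mg/L.
D(1.74) = [0.305×13.27/(0.603−0.305)](e^(−0.305×1.74) − e^(−0.603×1.74)) + 2.125 e^(−0.603×1.74)
= 13.58 × (0.5882 − 0.3502) + 2.125 × 0.3502 = 3.977 mg/L.
DO = 9.06 − 3.977 = 5.083 mg/L.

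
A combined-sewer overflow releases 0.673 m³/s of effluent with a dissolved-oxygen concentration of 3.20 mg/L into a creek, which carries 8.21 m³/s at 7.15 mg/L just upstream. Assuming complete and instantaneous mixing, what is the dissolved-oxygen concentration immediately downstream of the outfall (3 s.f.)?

Flow-weighted mixing: C = (Q_r C_r + Q_w C_w)/(Q_r + Q_w)
= (8.21×7.15 + 0.673×3.20)/(8.21 + 0.673) = 60.86/8.883 = 6.851 mg/L.

6.85 mg/L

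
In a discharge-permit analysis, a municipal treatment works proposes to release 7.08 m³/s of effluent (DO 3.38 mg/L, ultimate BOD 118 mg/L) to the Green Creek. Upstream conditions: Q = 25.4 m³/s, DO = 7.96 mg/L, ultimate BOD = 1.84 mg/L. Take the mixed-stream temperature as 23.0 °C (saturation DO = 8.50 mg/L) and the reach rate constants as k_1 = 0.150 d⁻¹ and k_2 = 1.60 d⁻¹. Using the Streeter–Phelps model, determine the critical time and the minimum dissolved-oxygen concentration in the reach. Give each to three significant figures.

Mixed DO = (25.4×7.96 + 7.08×3.38)/(25.4+7.08) = 226.1/32.48 = 6.962 mg/L.
Mixed L₀ = (25.4×1.84 + 7.08×118)/(32.48) = 882.2/32.48 = 27.16 mg/L.
Initial deficit D₀ = C_s − DO₀ = 8.50 − 6.962 = 1.538 mg/L.
t_c = (1/1.450) ln[(1.60/0.150)(1 − 1.538×1.450/(0.150×27.16))] = 0.6897 × ln(4.827) = 1.086 d.
D_c = (0.150/1.60) × 27.16 × e^(−0.150×1.086) = 0.09375 × 27.16 × 0.8497 = 2.164 mg/L.
Minimum DO = 8.50 − 2.164 = 6.336 mg/L.

t_c ≈ 1.09 d; minimum DO ≈ 6.34 mg/L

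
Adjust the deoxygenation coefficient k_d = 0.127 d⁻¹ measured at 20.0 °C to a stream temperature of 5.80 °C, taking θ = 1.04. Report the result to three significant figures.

k_d(T₂) = k_d(T₁) · θ^(T₂−T₁) = 0.127 × 1.04^(5.80−20.0)
= 0.127 × 1.04^-14.2 = 0.127 × 0.5730 = 0.07277 d⁻¹.

k_d ≈ 0.0728 d⁻¹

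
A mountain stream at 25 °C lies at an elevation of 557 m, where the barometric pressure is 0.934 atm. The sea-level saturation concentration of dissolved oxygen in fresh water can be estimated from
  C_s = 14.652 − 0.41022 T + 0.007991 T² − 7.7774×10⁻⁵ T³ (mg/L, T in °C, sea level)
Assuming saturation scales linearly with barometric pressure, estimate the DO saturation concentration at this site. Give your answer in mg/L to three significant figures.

At sea level: C_s = 14.652 − 0.41022×25 + 0.007991×25² − 7.7774×10⁻⁵×25³ = 8.176 mg/L.
Pressure correction: C_s' = 8.176 × 0.934 = 7.636 mg/L.

C_s ≈ 7.64 mg/L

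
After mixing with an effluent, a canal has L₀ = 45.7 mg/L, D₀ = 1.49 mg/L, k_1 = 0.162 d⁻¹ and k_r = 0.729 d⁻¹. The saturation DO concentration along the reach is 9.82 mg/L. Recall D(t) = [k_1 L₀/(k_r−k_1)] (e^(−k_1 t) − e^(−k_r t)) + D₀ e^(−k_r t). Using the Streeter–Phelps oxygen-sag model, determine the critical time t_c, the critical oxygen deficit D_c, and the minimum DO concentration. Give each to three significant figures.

t_c = [1/(k_r−k_1)] ln[(k_r/k_1)(1 − D₀(k_r−k_1)/(k_1 L₀))]
= [1/(0.729−0.162)] ln[(0.729/0.162)(1 − 1.49×0.5670/(0.162×45.7))]
= (1/0.5670) ln[4.500 × 0.8859] = 1.764 × ln(3.986) = 1.764 × 1.383 = 2.439 d.
L(t_c) = L₀ e^(−k_1 t_c) = 45.7 × 0.6736 = 30.78 mg/L, and at the critical point k_r D_c = k_1 L, so D_c = (0.162/0.729) × 30.78 = 6.841 mg/L.
Minimum DO = C_s − D_c = 9.82 − 6.841 = 2.979 mg/L.

t_c ≈ 2.44 d; D_c ≈ 6.84 mg/L; min DO ≈ 2.98 mg/L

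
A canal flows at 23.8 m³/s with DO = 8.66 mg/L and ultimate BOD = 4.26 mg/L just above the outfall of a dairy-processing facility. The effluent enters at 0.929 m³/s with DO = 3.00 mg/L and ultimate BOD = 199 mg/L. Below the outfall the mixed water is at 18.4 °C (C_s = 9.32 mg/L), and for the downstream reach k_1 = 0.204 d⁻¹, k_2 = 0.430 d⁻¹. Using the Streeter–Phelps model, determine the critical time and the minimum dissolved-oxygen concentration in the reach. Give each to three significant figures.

Mixed DO = (23.8×8.66 + 0.929×3.00)/(23.8+0.929) = 208.9/24.73 = 8.447 mg/L.
Mixed L₀ = (23.8×4.26 + 0.929×199)/(24.73) = 286.3/24.73 = 11.58 mg/L.
Initial deficit D₀ = C_s − DO₀ = 9.32 − 8.447 = 0.8726 mg/L.
t_c = (1/0.2260) ln[(0.430/0.204)(1 − 0.8726×0.2260/(0.204×11.58))] = 4.425 × ln(1.932) = 2.914 d.
D_c = (0.204/0.430) × 11.58 × e^(−0.204×2.914) = 0.4744 × 11.58 × 0.5519 = 3.031 mg/L.
Minimum DO = 9.32 − 3.031 = 6.289 mg/L.

t_c ≈ 2.91 d; minimum DO ≈ 6.29 mg/L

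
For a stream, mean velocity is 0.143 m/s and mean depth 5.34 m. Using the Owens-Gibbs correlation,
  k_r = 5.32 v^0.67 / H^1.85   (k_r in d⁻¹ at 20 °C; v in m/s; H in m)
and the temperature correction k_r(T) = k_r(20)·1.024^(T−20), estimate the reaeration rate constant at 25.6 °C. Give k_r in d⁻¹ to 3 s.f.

k_r(20) = 5.32 × 0.143^0.67 / 5.34^1.85 = 5.32 × 0.2717 / 22.18 = 0.06517 d⁻¹.
k_r(25.6) = 0.06517 × 1.024^(25.6−20) = 0.06517 × 1.142 = 0.07442 d⁻¹.

k_r ≈ 0.0744 d⁻¹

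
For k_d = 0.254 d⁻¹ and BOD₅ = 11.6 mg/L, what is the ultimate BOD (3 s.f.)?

L₀ ≈ 16.1 mg/L

BOD₅ = L₀(1 − e^(−5k_d)) ⇒ L₀ = BOD₅ / (1 − e^(−5×0.254))
= 11.6 / (1 − 0.2808) = 11.6 / 0.7192 = 16.13 mg/L.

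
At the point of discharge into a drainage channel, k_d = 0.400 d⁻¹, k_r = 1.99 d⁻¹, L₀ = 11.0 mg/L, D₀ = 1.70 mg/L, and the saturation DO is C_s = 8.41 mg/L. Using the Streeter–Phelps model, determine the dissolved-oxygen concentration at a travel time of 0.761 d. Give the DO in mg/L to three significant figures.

k_d L₀/(k_r−k_d) = 0.400×11.0/(1.99−0.400) = 4.400/1.590 = 2.767 mg/L.
e^(−k_d t) = e^(−0.400×0.7610) = 0.7376; e^(−k_r t) = e^(−1.99×0.7610) = 0.2199.
D = 2.767 × (0.7376 − 0.2199) + 1.70 × 0.2199 = 1.432 + 0.3739 = 1.806 mg/L.
DO = C_s − D = 8.41 − 1.806 = 6.604 mg/L.

DO ≈ 6.60 mg/L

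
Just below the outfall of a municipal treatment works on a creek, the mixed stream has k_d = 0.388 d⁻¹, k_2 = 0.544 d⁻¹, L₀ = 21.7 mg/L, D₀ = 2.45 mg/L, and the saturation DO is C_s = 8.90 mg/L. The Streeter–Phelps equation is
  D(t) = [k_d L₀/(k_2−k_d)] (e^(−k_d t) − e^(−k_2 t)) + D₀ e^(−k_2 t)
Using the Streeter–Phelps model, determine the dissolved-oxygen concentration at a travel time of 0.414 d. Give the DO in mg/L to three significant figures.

k_d L₀/(k_2−k_d) = 0.388×21.7/(0.544−0.388) = 8.420/0.1560 = 53.97 mg/L.
e^(−k_d t) = e^(−0.388×0.4140) = 0.8516; e^(−k_2 t) = e^(−0.544×0.4140) = 0.7983.
D = 53.97 × (0.8516 − 0.7983) + 2.45 × 0.7983 = 2.875 + 1.956 = 4.831 mg/L.
DO = C_s − D = 8.90 − 4.831 = 4.069 mg/L.

DO ≈ 4.07 mg/L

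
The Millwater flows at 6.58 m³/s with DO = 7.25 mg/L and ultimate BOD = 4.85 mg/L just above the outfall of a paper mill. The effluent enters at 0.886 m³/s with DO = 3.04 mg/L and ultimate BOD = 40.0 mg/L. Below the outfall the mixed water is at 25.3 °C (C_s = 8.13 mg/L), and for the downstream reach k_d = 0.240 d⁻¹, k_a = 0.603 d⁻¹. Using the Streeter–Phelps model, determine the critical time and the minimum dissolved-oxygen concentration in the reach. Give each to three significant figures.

Mixed DO = (6.58×7.25 + 0.886×3.04)/(6.58+0.886) = 50.40/7.466 = 6.750 mg/L.
Mixed L₀ = (6.58×4.85 + 0.886×40.0)/(7.466) = 67.35/7.466 = 9.021 mg/L.
Initial deficit D₀ = C_s − DO₀ = 8.13 − 6.750 = 1.380 mg/L.
t_c = (1/0.3630) ln[(0.603/0.240)(1 − 1.380×0.3630/(0.240×9.021))] = 2.755 × ln(1.931) = 1.813 d.
D_c = (0.240/0.603) × 9.021 × e^(−0.240×1.813) = 0.3980 × 9.021 × 0.6471 = 2.324 mg/L.
Minimum DO = 8.13 − 2.324 = 5.806 mg/L.

t_c ≈ 1.81 d; minimum DO ≈ 5.81 mg/L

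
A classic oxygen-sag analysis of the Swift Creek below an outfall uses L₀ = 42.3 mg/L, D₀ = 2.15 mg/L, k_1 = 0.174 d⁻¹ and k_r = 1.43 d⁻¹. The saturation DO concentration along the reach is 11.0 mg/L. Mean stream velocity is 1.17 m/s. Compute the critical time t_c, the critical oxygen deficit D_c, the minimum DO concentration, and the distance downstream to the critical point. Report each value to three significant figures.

At the critical point dD/dt = 0, so k_1 L₀ e^(−k_1 t) = k_r D. Substituting D(t) from the Streeter–Phelps equation and solving for t gives
t_c = ln[(k_r/k_1)(1 − D₀(k_r−k_1)/(k_1 L₀))] / (k_r−k_1).
Here k_r−k_1 = 1.256 d⁻¹ and 1 − D₀(k_r−k_1)/(k_1 L₀) = 1 − 2.15×1.256/(0.174×42.3) = 0.6331, so
t_c = ln(8.218 × 0.6331) / 1.256 = 1.649 / 1.256 = 1.313 d.
L(t_c) = L₀ e^(−k_1 t_c) = 42.3 × 0.7957 = 33.66 mg/L, and at the critical point k_r D_c = k_1 L, so D_c = (0.174/1.43) × 33.66 = 4.096 mg/L.
Minimum DO = C_s − D_c = 11.0 − 4.096 = 6.904 mg/L.
x_c = v t_c = 1.17 m/s × 1.313 d × 86400 s/d = 132700 m ≈ 133 km.

t_c ≈ 1.31 d; D_c ≈ 4.10 mg/L; min DO ≈ 6.90 mg/L; x_c ≈ 133 km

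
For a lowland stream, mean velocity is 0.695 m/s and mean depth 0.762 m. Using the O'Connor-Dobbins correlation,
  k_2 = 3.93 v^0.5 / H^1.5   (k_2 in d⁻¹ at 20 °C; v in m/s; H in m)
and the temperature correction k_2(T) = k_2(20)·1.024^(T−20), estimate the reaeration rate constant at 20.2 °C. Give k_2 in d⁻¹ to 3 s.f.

k_2 ≈ 4.95 d⁻¹

k_2(20) = 3.93 × 0.695^0.5 / 0.762^1.5 = 3.93 × 0.8337 / 0.6652 = 4.926 d⁻¹.
k_2(20.2) = 4.926 × 1.024^(20.2−20) = 4.926 × 1.005 = 4.949 d⁻¹.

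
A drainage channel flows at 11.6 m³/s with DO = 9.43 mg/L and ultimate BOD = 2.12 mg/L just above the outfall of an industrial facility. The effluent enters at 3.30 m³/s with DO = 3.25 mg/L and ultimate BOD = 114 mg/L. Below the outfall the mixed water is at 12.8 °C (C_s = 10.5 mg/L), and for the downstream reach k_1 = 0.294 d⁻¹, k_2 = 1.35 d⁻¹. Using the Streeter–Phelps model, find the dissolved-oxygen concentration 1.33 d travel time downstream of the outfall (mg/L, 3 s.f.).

DO ≈ 6.27 mg/L

Mixed DO = (11.6×9.43 + 3.30×3.25)/(11.6+3.30) = 120.1/14.90 = 8.061 mg/L.
Mixed L₀ = (11.6×2.12 + 3.30×114)/(14.90) = 400.8/14.90 = 26.90 mg/L.
Initial deficit D₀ = C_s − DO₀ = 10.5 − 8.061 = 2.439 mg/L.
D(1.33) = [0.294×26.90/(1.35−0.294)](e^(−0.294×1.33) − e^(−1.35×1.33)) + 2.439 e^(−1.35×1.33)
= 7.489 × (0.6764 − 0.1660) + 2.439 × 0.1660 = 4.227 mg/L.
DO = 10.5 − 4.227 = 6.273 mg/L.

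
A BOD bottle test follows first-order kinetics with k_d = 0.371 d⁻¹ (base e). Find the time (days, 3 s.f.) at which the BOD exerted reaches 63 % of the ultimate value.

y/L₀ = 1 − e^(−k_d t) = 0.63 ⇒ e^(−k_d t) = 0.370
t = −ln(0.370) / 0.371 = 0.9943 / 0.371 = 2.680 d.

t ≈ 2.68 d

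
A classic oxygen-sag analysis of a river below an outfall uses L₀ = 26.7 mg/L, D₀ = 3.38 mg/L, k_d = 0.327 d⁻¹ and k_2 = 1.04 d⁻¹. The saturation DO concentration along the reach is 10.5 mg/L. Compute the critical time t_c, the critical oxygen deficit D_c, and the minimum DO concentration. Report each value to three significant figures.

With k_2/k_d = 3.180 and 1 − D₀(k_2−k_d)/(k_d L₀) = 0.7240,
t_c = ln(3.180 × 0.7240) / (1.04 − 0.327) = ln(2.303) / 0.7130 = 0.8340/0.7130 = 1.170 d.
D_c = (k_d/k_2) L₀ e^(−k_d t_c) = (0.327/1.04) × 26.7 × e^(−0.327×1.170) = 0.3144 × 26.7 × 0.6822 = 5.727 mg/L.
Minimum DO = C_s − D_c = 10.5 − 5.727 = 4.773 mg/L.

t_c ≈ 1.17 d; D_c ≈ 5.73 mg/L; min DO ≈ 4.77 mg/L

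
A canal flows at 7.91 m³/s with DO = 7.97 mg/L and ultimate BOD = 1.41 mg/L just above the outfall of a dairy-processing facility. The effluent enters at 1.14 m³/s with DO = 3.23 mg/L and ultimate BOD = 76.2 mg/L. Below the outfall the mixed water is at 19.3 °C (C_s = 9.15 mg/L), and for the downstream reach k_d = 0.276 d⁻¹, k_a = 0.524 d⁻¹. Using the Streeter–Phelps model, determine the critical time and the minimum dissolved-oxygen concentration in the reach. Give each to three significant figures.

t_c ≈ 1.94 d; minimum DO ≈ 5.81 mg/L

Mixed DO = (7.91×7.97 + 1.14×3.23)/(7.91+1.14) = 66.72/9.050 = 7.373 mg/L.
Mixed L₀ = (7.91×1.41 + 1.14×76.2)/(9.050) = 98.02/9.050 = 10.83 mg/L.
Initial deficit D₀ = C_s − DO₀ = 9.15 − 7.373 = 1.777 mg/L.
t_c = (1/0.2480) ln[(0.524/0.276)(1 − 1.777×0.2480/(0.276×10.83))] = 4.032 × ln(1.619) = 1.942 d.
D_c = (0.276/0.524) × 10.83 × e^(−0.276×1.942) = 0.5267 × 10.83 × 0.5851 = 3.338 mg/L.
Minimum DO = 9.15 − 3.338 = 5.812 mg/L.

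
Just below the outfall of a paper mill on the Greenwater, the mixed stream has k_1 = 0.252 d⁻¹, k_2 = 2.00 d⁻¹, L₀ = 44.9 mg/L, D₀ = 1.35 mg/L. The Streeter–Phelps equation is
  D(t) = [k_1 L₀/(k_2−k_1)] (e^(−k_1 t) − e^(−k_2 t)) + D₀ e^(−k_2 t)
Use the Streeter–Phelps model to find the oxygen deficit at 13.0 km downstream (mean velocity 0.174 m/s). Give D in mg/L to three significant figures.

D ≈ 4.30 mg/L

Travel time t = x/v = 13.0 km / (0.174 m/s) = 13000 m / 0.174 m/s = 74710 s = 0.8647 d.
k_1 L₀/(k_2−k_1) = 0.252×44.9/(2.00−0.252) = 11.31/1.748 = 6.473 mg/L.
e^(−k_1 t) = e^(−0.252×0.8647) = 0.8042; e^(−k_2 t) = e^(−2.00×0.8647) = 0.1774.
D = 6.473 × (0.8042 − 0.1774) + 1.35 × 0.1774 = 4.057 + 0.2395 = 4.297 mg/L.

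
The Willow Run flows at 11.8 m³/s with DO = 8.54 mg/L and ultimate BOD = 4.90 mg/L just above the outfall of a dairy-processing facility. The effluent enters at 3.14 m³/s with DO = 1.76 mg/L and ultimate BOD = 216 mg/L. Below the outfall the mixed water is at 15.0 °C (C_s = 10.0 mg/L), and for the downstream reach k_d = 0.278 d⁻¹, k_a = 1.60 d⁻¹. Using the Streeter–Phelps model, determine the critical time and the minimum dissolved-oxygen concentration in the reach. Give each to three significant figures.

Mixed DO = (11.8×8.54 + 3.14×1.76)/(11.8+3.14) = 106.3/14.94 = 7.115 mg/L.
Mixed L₀ = (11.8×4.90 + 3.14×216)/(14.94) = 736.1/14.94 = 49.27 mg/L.
Initial deficit D₀ = C_s − DO₀ = 10.0 − 7.115 = 2.885 mg/L.
t_c = (1/1.322) ln[(1.60/0.278)(1 − 2.885×1.322/(0.278×49.27))] = 0.7564 × ln(4.153) = 1.077 d.
D_c = (0.278/1.60) × 49.27 × e^(−0.278×1.077) = 0.1738 × 49.27 × 0.7413 = 6.345 mg/L.
Minimum DO = 10.0 − 6.345 = 3.655 mg/L.

t_c ≈ 1.08 d; minimum DO ≈ 3.65 mg/L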